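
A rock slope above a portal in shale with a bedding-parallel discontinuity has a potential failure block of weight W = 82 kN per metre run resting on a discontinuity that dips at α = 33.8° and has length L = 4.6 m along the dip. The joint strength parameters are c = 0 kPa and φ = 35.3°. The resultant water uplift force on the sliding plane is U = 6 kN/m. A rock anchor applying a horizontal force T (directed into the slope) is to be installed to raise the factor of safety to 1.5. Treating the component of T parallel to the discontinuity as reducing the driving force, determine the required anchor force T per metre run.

T = 15 kN/m

Resolving forces along and normal to the sliding plane, with the horizontal anchor force T adding T·sinα to the effective normal force and T·cosα acting up the plane against the driving force:
FS = [cL + (W cosα − U + T sinα) tanφ] / [W sinα − T cosα]
Without the anchor: N' = 62.1 kN/m, driving T_d = 45.6 kN/m, resisting R = 0·4.6 + 62.1·tan35.3° = 44.0 kN/m, FS = 0.96.
Setting FS = 1.5 and solving for T:
1.5·(45.6 − T cos33.8°) = 44.0 + T sin33.8°·tan35.3°
T·(sin33.8°·tan35.3° + 1.5·cos33.8°) = 1.5·45.6 − 44.0
T·(0.5563·0.7080 + 1.5·0.8310) = 68.4 − 44.0 = 24.4
T·1.6404 = 24.4
T = 14.9 kN/m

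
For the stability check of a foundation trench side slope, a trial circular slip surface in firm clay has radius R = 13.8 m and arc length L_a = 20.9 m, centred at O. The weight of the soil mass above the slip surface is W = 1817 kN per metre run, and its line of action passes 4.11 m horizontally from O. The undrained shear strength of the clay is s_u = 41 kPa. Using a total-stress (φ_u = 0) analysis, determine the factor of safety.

Taking moments about the centre O, the resisting moment is provided by the undrained shear strength acting along the arc:
M_R = s_u·L_a·R = 41·20.90·13.8 = 11825.2 kN·m/m
M_D = W·d = 1817·4.11 = 7467.9 kN·m/m
FS = M_R / M_D = 11825.2 / 7467.9 = 1.583

FS = 1.58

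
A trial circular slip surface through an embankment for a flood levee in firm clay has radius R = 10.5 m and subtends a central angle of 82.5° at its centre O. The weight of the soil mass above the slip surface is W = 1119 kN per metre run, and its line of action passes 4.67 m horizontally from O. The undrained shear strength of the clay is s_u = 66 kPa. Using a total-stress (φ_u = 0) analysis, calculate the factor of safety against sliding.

FS = 2.00

Taking moments about the centre O, the resisting moment is provided by the undrained shear strength acting along the arc:
Arc length L_a = R·θ = 10.5·(82.5°·π/180) = 10.5·1.4399 = 15.12 m
M_R = s_u·L_a·R = 66·15.12·10.5 = 10477.4 kN·m/m
M_D = W·d = 1119·4.67 = 5225.7 kN·m/m
FS = M_R / M_D = 10477.4 / 5225.7 = 2.005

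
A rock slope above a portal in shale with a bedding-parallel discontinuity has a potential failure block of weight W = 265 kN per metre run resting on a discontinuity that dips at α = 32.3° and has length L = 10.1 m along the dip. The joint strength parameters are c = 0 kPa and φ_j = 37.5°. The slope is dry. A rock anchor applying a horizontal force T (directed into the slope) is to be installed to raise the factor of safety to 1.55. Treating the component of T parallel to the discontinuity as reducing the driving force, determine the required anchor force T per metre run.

Resolving forces along and normal to the sliding plane, with the horizontal anchor force T adding T·sinα to the effective normal force and T·cosα acting up the plane against the driving force:
FS = [cL + (W cosα + T sinα) tanφ_j] / [W sinα − T cosα]
Without the anchor: N' = 224.0 kN/m, driving T_d = 141.6 kN/m, resisting R = 0·10.1 + 224.0·tan37.5° = 171.9 kN/m, FS = 1.21.
Setting FS = 1.55 and solving for T:
1.55·(141.6 − T cos32.3°) = 171.9 + T sin32.3°·tan37.5°
T·(sin32.3°·tan37.5° + 1.55·cos32.3°) = 1.55·141.6 − 171.9
T·(0.5344·0.7673 + 1.55·0.8453) = 219.5 − 171.9 = 47.6
T·1.7202 = 47.6
T = 27.7 kN/m

T = 28 kN/m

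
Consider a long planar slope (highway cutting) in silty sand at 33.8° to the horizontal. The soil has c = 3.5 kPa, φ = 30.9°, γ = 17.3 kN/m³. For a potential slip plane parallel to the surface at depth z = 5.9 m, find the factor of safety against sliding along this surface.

For an infinite slope with a slip plane parallel to the surface (no pore pressure): FS = [c + γz cos²β tanφ] / [γz sinβ cosβ].
γz = 17.3·5.9 = 102.07 kN/m²
Numerator = 3.5 + 102.07·cos²33.8°·tan30.9° = 3.5 + 102.07·0.6905·0.5985 = 45.683 kPa
Denominator = 102.07·sin33.8°·cos33.8° = 102.07·0.5563·0.8310 = 47.184 kPa
FS = 45.683 / 47.184 = 0.968

FS = 0.97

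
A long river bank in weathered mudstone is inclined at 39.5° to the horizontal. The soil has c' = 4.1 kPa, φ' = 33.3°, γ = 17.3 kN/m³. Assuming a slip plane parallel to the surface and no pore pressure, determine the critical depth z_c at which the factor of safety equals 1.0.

Setting FS = 1.00 in FS = [c' + γz cos²β tanφ'] / [γz sinβ cosβ] and solving for z:
z = c' / [γ cosβ (FS·sinβ − cosβ·tanφ')]
  = 4.1 / [17.3·cos39.5°·(1.00·sin39.5° − cos39.5°·tan33.3°)]
  = 4.1 / [17.3·0.7716·(1.00·0.6361 − 0.7716·0.6569)]
  = 4.1 / 1.7249 = 2.377 m

z_c = 2.38 m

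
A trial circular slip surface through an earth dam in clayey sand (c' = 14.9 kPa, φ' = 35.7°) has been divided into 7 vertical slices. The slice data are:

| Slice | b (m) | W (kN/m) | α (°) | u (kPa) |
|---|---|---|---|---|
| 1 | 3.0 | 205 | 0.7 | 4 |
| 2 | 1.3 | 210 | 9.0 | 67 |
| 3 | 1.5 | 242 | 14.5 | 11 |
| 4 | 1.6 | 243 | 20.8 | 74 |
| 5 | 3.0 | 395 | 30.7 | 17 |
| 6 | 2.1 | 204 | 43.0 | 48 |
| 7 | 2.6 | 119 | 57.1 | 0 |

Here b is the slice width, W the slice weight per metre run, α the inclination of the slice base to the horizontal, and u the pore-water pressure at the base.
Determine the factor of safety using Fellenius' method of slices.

FS = 1.59

Ordinary method of slices: FS = Σ[c'·Δl_i + (W_i cosα_i − u_i·Δl_i)·tanφ'] / Σ W_i sinα_i, with Δl_i = b_i / cosα_i.
Slice 1: Δl = 3.0/cos0.7° = 3.000 m; N'_1 = 205·cos0.7° − 4·3.000 = 193.0; c'Δl = 44.70; W sinα = 2.5
Slice 2: Δl = 1.3/cos9.0° = 1.316 m; N'_2 = 210·cos9.0° − 67·1.316 = 119.2; c'Δl = 19.61; W sinα = 32.9
Slice 3: Δl = 1.5/cos14.5° = 1.549 m; N'_3 = 242·cos14.5° − 11·1.549 = 217.2; c'Δl = 23.09; W sinα = 60.6
Slice 4: Δl = 1.6/cos20.8° = 1.712 m; N'_4 = 243·cos20.8° − 74·1.712 = 100.5; c'Δl = 25.50; W sinα = 86.3
Slice 5: Δl = 3.0/cos30.7° = 3.489 m; N'_5 = 395·cos30.7° − 17·3.489 = 280.3; c'Δl = 51.99; W sinα = 201.7
Slice 6: Δl = 2.1/cos43.0° = 2.871 m; N'_6 = 204·cos43.0° − 48·2.871 = 11.4; c'Δl = 42.78; W sinα = 139.1
Slice 7: Δl = 2.6/cos57.1° = 4.787 m; N'_7 = 119·cos57.1° − 0·4.787 = 64.6; c'Δl = 71.32; W sinα = 99.9
Σc'Δl = 279.0 kN/m; ΣN' = 986.3 kN/m; ΣW sinα = 622.9 kN/m
Resisting = 279.0 + 986.3·tan35.7° = 279.0 + 708.7 = 987.7 kN/m
FS = 987.7 / 622.9 = 1.586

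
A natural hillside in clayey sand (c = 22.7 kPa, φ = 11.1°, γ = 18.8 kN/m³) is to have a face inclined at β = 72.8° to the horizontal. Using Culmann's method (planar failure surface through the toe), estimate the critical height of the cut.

H_c = 8.61 m

Culmann's analysis gives the critical failure plane at α_cr = (β + φ)/2 = (72.8 + 11.1)/2 = 41.9°, and the critical height
H_c = (4c/γ) · sinβ cosφ / [1 − cos(β − φ)]
    = (4·22.7/18.8) · sin72.8°·cos11.1° / [1 − cos(61.7°)]
    = 4.830 · 0.9553·0.9813 / [1 − 0.4741]
    = 4.830 · 0.9374 / 0.5259
    = 8.61 m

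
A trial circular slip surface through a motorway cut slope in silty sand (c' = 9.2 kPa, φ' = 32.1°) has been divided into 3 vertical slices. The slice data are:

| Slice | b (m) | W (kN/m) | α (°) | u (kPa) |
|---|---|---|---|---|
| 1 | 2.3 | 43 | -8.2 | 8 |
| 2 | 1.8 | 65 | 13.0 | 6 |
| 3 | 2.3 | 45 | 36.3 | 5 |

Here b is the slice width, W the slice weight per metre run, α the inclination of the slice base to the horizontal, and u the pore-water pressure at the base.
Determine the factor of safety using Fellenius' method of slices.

Ordinary method of slices: FS = Σ[c'·Δl_i + (W_i cosα_i − u_i·Δl_i)·tanφ'] / Σ W_i sinα_i, with Δl_i = b_i / cosα_i.
Slice 1: Δl = 2.3/cos(-8.2°) = 2.324 m; N'_1 = 43·cos(-8.2°) − 8·2.324 = 24.0; c'Δl = 21.38; W sinα = -6.1
Slice 2: Δl = 1.8/cos13.0° = 1.847 m; N'_2 = 65·cos13.0° − 6·1.847 = 52.2; c'Δl = 17.00; W sinα = 14.6
Slice 3: Δl = 2.3/cos36.3° = 2.854 m; N'_3 = 45·cos36.3° − 5·2.854 = 22.0; c'Δl = 26.26; W sinα = 26.6
Σc'Δl = 64.6 kN/m; ΣN' = 98.2 kN/m; ΣW sinα = 35.1 kN/m
Resisting = 64.6 + 98.2·tan32.1° = 64.6 + 61.6 = 126.2 kN/m
FS = 126.2 / 35.1 = 3.594

FS = 3.59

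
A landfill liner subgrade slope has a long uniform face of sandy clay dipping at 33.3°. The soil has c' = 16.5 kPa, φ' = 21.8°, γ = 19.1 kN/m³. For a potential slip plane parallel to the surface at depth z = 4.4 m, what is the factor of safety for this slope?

FS = 1.04

For an infinite slope with a slip plane parallel to the surface (no pore pressure): FS = [c' + γz cos²β tanφ'] / [γz sinβ cosβ].
γz = 19.1·4.4 = 84.04 kN/m²
Numerator = 16.5 + 84.04·cos²33.3°·tan21.8° = 16.5 + 84.04·0.6986·0.4000 = 39.982 kPa
Denominator = 84.04·sin33.3°·cos33.3° = 84.04·0.5490·0.8358 = 38.564 kPa
FS = 39.982 / 38.564 = 1.037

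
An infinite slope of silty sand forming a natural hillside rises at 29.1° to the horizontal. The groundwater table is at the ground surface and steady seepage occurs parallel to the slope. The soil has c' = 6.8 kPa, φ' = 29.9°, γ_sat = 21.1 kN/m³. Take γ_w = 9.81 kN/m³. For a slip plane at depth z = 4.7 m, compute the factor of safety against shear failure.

With seepage parallel to the slope and the water table at the surface, the effective normal stress on the slip plane uses the buoyant unit weight γ' = γ_sat − γ_w while the driving shear stress uses γ_sat:
FS = [c' + γ' z cos²β tanφ'] / [γ_sat z sinβ cosβ]
γ' = 21.1 − 9.81 = 11.29 kN/m³
Numerator = 6.8 + 11.29·4.7·cos²29.1°·tan29.9° = 6.8 + 11.29·4.7·0.7635·0.5750 = 30.096 kPa
Denominator = 21.1·4.7·sin29.1°·cos29.1° = 21.1·4.7·0.4863·0.8738 = 42.142 kPa
FS = 30.096 / 42.142 = 0.714

FS = 0.71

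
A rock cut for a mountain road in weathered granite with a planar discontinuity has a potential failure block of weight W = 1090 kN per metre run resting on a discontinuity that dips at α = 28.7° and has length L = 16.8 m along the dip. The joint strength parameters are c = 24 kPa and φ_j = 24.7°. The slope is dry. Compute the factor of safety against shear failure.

Resolving the block weight along and normal to the plane and applying the Mohr–Coulomb strength on the joint:
N' = W cosα = 1090·cos28.7° = 956.1 kN/m
Driving force T = W sinα = 1090·sin28.7° = 523.4 kN/m
Resisting force R = c·L + N'·tanφ_j = 24·16.8 + 956.1·tan24.7° = 403.2 + 439.8 = 843.0 kN/m
FS = R / T = 843.0 / 523.4 = 1.610

FS = 1.61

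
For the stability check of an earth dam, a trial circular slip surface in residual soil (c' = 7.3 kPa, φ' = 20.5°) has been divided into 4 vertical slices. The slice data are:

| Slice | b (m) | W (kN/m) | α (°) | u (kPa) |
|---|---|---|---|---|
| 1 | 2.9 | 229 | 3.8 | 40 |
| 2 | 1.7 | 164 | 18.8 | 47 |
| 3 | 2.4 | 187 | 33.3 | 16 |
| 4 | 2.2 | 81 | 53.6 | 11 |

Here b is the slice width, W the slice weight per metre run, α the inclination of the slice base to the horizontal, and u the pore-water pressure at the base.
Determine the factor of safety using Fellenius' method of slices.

Ordinary method of slices: FS = Σ[c'·Δl_i + (W_i cosα_i − u_i·Δl_i)·tanφ'] / Σ W_i sinα_i, with Δl_i = b_i / cosα_i.
Slice 1: Δl = 2.9/cos3.8° = 2.906 m; N'_1 = 229·cos3.8° − 40·2.906 = 112.2; c'Δl = 21.22; W sinα = 15.2
Slice 2: Δl = 1.7/cos18.8° = 1.796 m; N'_2 = 164·cos18.8° − 47·1.796 = 70.8; c'Δl = 13.11; W sinα = 52.9
Slice 3: Δl = 2.4/cos33.3° = 2.871 m; N'_3 = 187·cos33.3° − 16·2.871 = 110.4; c'Δl = 20.96; W sinα = 102.7
Slice 4: Δl = 2.2/cos53.6° = 3.707 m; N'_4 = 81·cos53.6° − 11·3.707 = 7.3; c'Δl = 27.06; W sinα = 65.2
Σc'Δl = 82.4 kN/m; ΣN' = 300.7 kN/m; ΣW sinα = 235.9 kN/m
Resisting = 82.4 + 300.7·tan20.5° = 82.4 + 112.4 = 194.8 kN/m
FS = 194.8 / 235.9 = 0.826

FS = 0.83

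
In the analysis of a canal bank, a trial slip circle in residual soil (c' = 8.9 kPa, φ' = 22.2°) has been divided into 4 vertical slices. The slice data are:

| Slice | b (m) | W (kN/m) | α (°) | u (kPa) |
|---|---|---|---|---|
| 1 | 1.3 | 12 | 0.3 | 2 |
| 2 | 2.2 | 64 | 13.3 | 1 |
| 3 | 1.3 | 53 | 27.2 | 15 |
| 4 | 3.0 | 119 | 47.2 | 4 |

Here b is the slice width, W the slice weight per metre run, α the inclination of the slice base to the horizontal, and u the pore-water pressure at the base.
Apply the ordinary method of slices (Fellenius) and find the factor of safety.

FS = 1.17

Ordinary method of slices: FS = Σ[c'·Δl_i + (W_i cosα_i − u_i·Δl_i)·tanφ'] / Σ W_i sinα_i, with Δl_i = b_i / cosα_i.
Slice 1: Δl = 1.3/cos0.3° = 1.300 m; N'_1 = 12·cos0.3° − 2·1.300 = 9.4; c'Δl = 11.57; W sinα = 0.1
Slice 2: Δl = 2.2/cos13.3° = 2.261 m; N'_2 = 64·cos13.3° − 1·2.261 = 60.0; c'Δl = 20.12; W sinα = 14.7
Slice 3: Δl = 1.3/cos27.2° = 1.462 m; N'_3 = 53·cos27.2° − 15·1.462 = 25.2; c'Δl = 13.01; W sinα = 24.2
Slice 4: Δl = 3.0/cos47.2° = 4.415 m; N'_4 = 119·cos47.2° − 4·4.415 = 63.2; c'Δl = 39.30; W sinα = 87.3
Σc'Δl = 84.0 kN/m; ΣN' = 157.8 kN/m; ΣW sinα = 126.3 kN/m
Resisting = 84.0 + 157.8·tan22.2° = 84.0 + 64.4 = 148.4 kN/m
FS = 148.4 / 126.3 = 1.175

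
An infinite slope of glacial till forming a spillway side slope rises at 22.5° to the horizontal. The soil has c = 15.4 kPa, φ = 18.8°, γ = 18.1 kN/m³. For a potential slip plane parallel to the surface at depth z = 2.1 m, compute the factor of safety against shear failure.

FS = 1.97

For an infinite slope with a slip plane parallel to the surface (no pore pressure): FS = [c + γz cos²β tanφ] / [γz sinβ cosβ].
γz = 18.1·2.1 = 38.01 kN/m²
Numerator = 15.4 + 38.01·cos²22.5°·tan18.8° = 15.4 + 38.01·0.8536·0.3404 = 26.445 kPa
Denominator = 38.01·sin22.5°·cos22.5° = 38.01·0.3827·0.9239 = 13.439 kPa
FS = 26.445 / 13.439 = 1.968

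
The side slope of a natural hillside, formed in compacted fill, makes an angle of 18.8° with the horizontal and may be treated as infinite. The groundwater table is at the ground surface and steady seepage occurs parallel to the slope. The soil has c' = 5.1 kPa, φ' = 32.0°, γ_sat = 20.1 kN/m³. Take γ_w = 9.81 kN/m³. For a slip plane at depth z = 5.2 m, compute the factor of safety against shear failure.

FS = 1.10

With seepage parallel to the slope and the water table at the surface, the effective normal stress on the slip plane uses the buoyant unit weight γ' = γ_sat − γ_w while the driving shear stress uses γ_sat:
FS = [c' + γ' z cos²β tanφ'] / [γ_sat z sinβ cosβ]
γ' = 20.1 − 9.81 = 10.29 kN/m³
Numerator = 5.1 + 10.29·5.2·cos²18.8°·tan32.0° = 5.1 + 10.29·5.2·0.8961·0.6249 = 35.063 kPa
Denominator = 20.1·5.2·sin18.8°·cos18.8° = 20.1·5.2·0.3223·0.9466 = 31.886 kPa
FS = 35.063 / 31.886 = 1.100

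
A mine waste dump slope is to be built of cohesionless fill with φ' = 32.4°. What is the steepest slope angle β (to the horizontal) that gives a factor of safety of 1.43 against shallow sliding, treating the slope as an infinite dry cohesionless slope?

For an infinite dry cohesionless slope FS = tanφ'/tanβ, so tanβ = tanφ' / FS.
tanβ = tan32.4° / 1.43 = 0.6346 / 1.43 = 0.4438
β = arctan(0.4438) = 23.93°

β = 23.9°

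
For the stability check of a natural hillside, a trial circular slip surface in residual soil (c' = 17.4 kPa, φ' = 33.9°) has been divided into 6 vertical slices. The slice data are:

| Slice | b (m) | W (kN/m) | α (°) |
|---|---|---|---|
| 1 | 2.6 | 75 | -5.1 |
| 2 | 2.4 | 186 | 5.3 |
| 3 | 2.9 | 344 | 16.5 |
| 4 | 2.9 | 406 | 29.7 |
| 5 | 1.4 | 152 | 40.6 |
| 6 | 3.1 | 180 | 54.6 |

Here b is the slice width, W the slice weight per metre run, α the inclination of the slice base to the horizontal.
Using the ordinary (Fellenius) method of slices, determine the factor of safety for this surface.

FS = 1.99

Ordinary method of slices: FS = Σ[c'·Δl_i + (W_i cosα_i)·tanφ'] / Σ W_i sinα_i, with Δl_i = b_i / cosα_i.
Slice 1: Δl = 2.6/cos(-5.1°) = 2.610 m; N'_1 = 75·cos(-5.1°) = 74.7; c'Δl = 45.42; W sinα = -6.7
Slice 2: Δl = 2.4/cos5.3° = 2.410 m; N'_2 = 186·cos5.3° = 185.2; c'Δl = 41.94; W sinα = 17.2
Slice 3: Δl = 2.9/cos16.5° = 3.025 m; N'_3 = 344·cos16.5° = 329.8; c'Δl = 52.63; W sinα = 97.7
Slice 4: Δl = 2.9/cos29.7° = 3.339 m; N'_4 = 406·cos29.7° = 352.7; c'Δl = 58.09; W sinα = 201.2
Slice 5: Δl = 1.4/cos40.6° = 1.844 m; N'_5 = 152·cos40.6° = 115.4; c'Δl = 32.08; W sinα = 98.9
Slice 6: Δl = 3.1/cos54.6° = 5.351 m; N'_6 = 180·cos54.6° = 104.3; c'Δl = 93.12; W sinα = 146.7
Σc'Δl = 323.3 kN/m; ΣN' = 1162.1 kN/m; ΣW sinα = 555.0 kN/m
Resisting = 323.3 + 1162.1·tan33.9° = 323.3 + 780.9 = 1104.2 kN/m
FS = 1104.2 / 555.0 = 1.989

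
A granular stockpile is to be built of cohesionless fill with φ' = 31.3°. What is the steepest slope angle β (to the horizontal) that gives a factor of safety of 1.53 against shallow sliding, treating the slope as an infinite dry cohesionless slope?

For an infinite dry cohesionless slope FS = tanφ'/tanβ, so tanβ = tanφ' / FS.
tanβ = tan31.3° / 1.53 = 0.6080 / 1.53 = 0.3974
β = arctan(0.3974) = 21.67°

β = 21.7°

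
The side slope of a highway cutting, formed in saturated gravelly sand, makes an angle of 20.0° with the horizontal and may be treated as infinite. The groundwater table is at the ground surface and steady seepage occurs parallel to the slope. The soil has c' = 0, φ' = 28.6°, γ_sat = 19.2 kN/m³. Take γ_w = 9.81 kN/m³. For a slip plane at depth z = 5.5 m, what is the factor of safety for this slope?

With seepage parallel to the slope and the water table at the surface, the effective normal stress on the slip plane uses the buoyant unit weight γ' = γ_sat − γ_w while the driving shear stress uses γ_sat:
FS = [c' + γ' z cos²β tanφ'] / [γ_sat z sinβ cosβ]
(For c' = 0 this reduces to FS = (γ'/γ_sat)·tanφ'/tanβ.)
γ' = 19.2 − 9.81 = 9.39 kN/m³
Numerator = 0.0 + 9.39·5.5·cos²20.0°·tan28.6° = 0.0 + 9.39·5.5·0.8830·0.5452 = 24.864 kPa
Denominator = 19.2·5.5·sin20.0°·cos20.0° = 19.2·5.5·0.3420·0.9397 = 33.939 kPa
FS = 24.864 / 33.939 = 0.733

FS = 0.73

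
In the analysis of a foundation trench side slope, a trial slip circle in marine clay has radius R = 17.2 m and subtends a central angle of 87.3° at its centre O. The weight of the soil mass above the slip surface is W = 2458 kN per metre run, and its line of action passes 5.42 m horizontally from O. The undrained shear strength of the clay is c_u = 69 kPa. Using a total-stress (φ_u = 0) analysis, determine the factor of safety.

FS = 2.33

Taking moments about the centre O, the resisting moment is provided by the undrained shear strength acting along the arc:
Arc length L_a = R·θ = 17.2·(87.3°·π/180) = 17.2·1.5237 = 26.21 m
M_R = c_u·L_a·R = 69·26.21·17.2 = 31102.7 kN·m/m
M_D = W·d = 2458·5.42 = 13322.4 kN·m/m
FS = M_R / M_D = 31102.7 / 13322.4 = 2.335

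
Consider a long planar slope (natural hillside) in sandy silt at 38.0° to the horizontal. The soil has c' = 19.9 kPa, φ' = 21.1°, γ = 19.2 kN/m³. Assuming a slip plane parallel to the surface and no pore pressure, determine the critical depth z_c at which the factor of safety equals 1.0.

z_c = 4.22 m

Setting FS = 1.00 in FS = [c' + γz cos²β tanφ'] / [γz sinβ cosβ] and solving for z:
z = c' / [γ cosβ (FS·sinβ − cosβ·tanφ')]
  = 19.9 / [19.2·cos38.0°·(1.00·sin38.0° − cos38.0°·tan21.1°)]
  = 19.9 / [19.2·0.7880·(1.00·0.6157 − 0.7880·0.3859)]
  = 19.9 / 4.7143 = 4.221 m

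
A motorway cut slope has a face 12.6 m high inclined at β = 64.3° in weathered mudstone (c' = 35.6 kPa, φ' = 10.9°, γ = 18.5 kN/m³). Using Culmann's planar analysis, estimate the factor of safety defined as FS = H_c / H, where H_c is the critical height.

H_c = (4c'/γ) · sinβ cosφ' / [1 − cos(β − φ')]
    = (4·35.6/18.5) · sin64.3°·cos10.9° / [1 − cos53.4°]
    = 7.697 · 0.8848 / 0.4038 = 16.87 m
FS = H_c / H = 16.87 / 12.6 = 1.339

FS = 1.34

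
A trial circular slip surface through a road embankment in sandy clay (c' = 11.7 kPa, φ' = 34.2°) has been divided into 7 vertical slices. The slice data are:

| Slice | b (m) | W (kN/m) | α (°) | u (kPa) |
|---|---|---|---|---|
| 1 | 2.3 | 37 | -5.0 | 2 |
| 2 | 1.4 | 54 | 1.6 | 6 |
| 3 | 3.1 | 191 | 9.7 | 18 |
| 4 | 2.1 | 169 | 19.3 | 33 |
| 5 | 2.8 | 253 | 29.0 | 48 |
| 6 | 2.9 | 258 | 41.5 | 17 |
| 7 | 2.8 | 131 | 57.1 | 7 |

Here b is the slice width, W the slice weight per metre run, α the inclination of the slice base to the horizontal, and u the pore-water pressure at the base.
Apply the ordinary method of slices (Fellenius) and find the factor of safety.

FS = 1.24

Ordinary method of slices: FS = Σ[c'·Δl_i + (W_i cosα_i − u_i·Δl_i)·tanφ'] / Σ W_i sinα_i, with Δl_i = b_i / cosα_i.
Slice 1: Δl = 2.3/cos(-5.0°) = 2.309 m; N'_1 = 37·cos(-5.0°) − 2·2.309 = 32.2; c'Δl = 27.01; W sinα = -3.2
Slice 2: Δl = 1.4/cos1.6° = 1.401 m; N'_2 = 54·cos1.6° − 6·1.401 = 45.6; c'Δl = 16.39; W sinα = 1.5
Slice 3: Δl = 3.1/cos9.7° = 3.145 m; N'_3 = 191·cos9.7° − 18·3.145 = 131.7; c'Δl = 36.80; W sinα = 32.2
Slice 4: Δl = 2.1/cos19.3° = 2.225 m; N'_4 = 169·cos19.3° − 33·2.225 = 86.1; c'Δl = 26.03; W sinα = 55.9
Slice 5: Δl = 2.8/cos29.0° = 3.201 m; N'_5 = 253·cos29.0° − 48·3.201 = 67.6; c'Δl = 37.46; W sinα = 122.7
Slice 6: Δl = 2.9/cos41.5° = 3.872 m; N'_6 = 258·cos41.5° − 17·3.872 = 127.4; c'Δl = 45.30; W sinα = 171.0
Slice 7: Δl = 2.8/cos57.1° = 5.155 m; N'_7 = 131·cos57.1° − 7·5.155 = 35.1; c'Δl = 60.31; W sinα = 110.0
Σc'Δl = 249.3 kN/m; ΣN' = 525.6 kN/m; ΣW sinα = 489.9 kN/m
Resisting = 249.3 + 525.6·tan34.2° = 249.3 + 357.2 = 606.5 kN/m
FS = 606.5 / 489.9 = 1.238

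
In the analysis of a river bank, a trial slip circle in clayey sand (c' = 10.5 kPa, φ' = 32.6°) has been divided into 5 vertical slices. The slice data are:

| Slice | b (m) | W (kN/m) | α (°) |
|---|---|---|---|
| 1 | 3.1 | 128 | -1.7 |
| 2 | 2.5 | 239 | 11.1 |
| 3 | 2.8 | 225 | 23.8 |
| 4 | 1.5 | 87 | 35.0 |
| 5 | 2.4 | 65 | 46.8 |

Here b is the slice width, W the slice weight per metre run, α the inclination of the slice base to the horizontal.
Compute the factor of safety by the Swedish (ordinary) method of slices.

Ordinary method of slices: FS = Σ[c'·Δl_i + (W_i cosα_i)·tanφ'] / Σ W_i sinα_i, with Δl_i = b_i / cosα_i.
Slice 1: Δl = 3.1/cos(-1.7°) = 3.101 m; N'_1 = 128·cos(-1.7°) = 127.9; c'Δl = 32.56; W sinα = -3.8
Slice 2: Δl = 2.5/cos11.1° = 2.548 m; N'_2 = 239·cos11.1° = 234.5; c'Δl = 26.75; W sinα = 46.0
Slice 3: Δl = 2.8/cos23.8° = 3.060 m; N'_3 = 225·cos23.8° = 205.9; c'Δl = 32.13; W sinα = 90.8
Slice 4: Δl = 1.5/cos35.0° = 1.831 m; N'_4 = 87·cos35.0° = 71.3; c'Δl = 19.23; W sinα = 49.9
Slice 5: Δl = 2.4/cos46.8° = 3.506 m; N'_5 = 65·cos46.8° = 44.5; c'Δl = 36.81; W sinα = 47.4
Σc'Δl = 147.5 kN/m; ΣN' = 684.1 kN/m; ΣW sinα = 230.3 kN/m
Resisting = 147.5 + 684.1·tan32.6° = 147.5 + 437.5 = 585.0 kN/m
FS = 585.0 / 230.3 = 2.540

FS = 2.54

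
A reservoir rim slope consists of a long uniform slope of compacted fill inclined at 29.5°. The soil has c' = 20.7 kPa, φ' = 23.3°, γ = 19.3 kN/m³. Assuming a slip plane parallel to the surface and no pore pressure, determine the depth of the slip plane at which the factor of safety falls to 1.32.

z = 4.48 m

Setting FS = 1.32 in FS = [c' + γz cos²β tanφ'] / [γz sinβ cosβ] and solving for z:
z = c' / [γ cosβ (FS·sinβ − cosβ·tanφ')]
  = 20.7 / [19.3·cos29.5°·(1.32·sin29.5° − cos29.5°·tan23.3°)]
  = 20.7 / [19.3·0.8704·(1.32·0.4924 − 0.8704·0.4307)]
  = 20.7 / 4.6222 = 4.478 m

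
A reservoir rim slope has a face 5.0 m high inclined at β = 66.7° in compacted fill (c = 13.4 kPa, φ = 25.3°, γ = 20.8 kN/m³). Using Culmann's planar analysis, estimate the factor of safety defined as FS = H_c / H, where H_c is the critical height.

H_c = (4c/γ) · sinβ cosφ / [1 − cos(β − φ)]
    = (4·13.4/20.8) · sin66.7°·cos25.3° / [1 − cos41.4°]
    = 2.577 · 0.8304 / 0.2499 = 8.56 m
FS = H_c / H = 8.56 / 5.0 = 1.713

FS = 1.71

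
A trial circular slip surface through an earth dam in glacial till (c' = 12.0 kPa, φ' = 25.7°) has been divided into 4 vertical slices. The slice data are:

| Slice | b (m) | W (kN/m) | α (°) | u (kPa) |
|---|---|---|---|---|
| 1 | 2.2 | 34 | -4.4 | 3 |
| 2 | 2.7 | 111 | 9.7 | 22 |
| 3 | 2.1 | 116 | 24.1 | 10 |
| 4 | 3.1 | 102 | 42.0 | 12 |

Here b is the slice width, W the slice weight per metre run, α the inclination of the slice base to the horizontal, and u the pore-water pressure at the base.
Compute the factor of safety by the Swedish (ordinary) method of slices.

FS = 1.72

Ordinary method of slices: FS = Σ[c'·Δl_i + (W_i cosα_i − u_i·Δl_i)·tanφ'] / Σ W_i sinα_i, with Δl_i = b_i / cosα_i.
Slice 1: Δl = 2.2/cos(-4.4°) = 2.207 m; N'_1 = 34·cos(-4.4°) − 3·2.207 = 27.3; c'Δl = 26.48; W sinα = -2.6
Slice 2: Δl = 2.7/cos9.7° = 2.739 m; N'_2 = 111·cos9.7° − 22·2.739 = 49.2; c'Δl = 32.87; W sinα = 18.7
Slice 3: Δl = 2.1/cos24.1° = 2.301 m; N'_3 = 116·cos24.1° − 10·2.301 = 82.9; c'Δl = 27.61; W sinα = 47.4
Slice 4: Δl = 3.1/cos42.0° = 4.171 m; N'_4 = 102·cos42.0° − 12·4.171 = 25.7; c'Δl = 50.06; W sinα = 68.3
Σc'Δl = 137.0 kN/m; ΣN' = 185.1 kN/m; ΣW sinα = 131.7 kN/m
Resisting = 137.0 + 185.1·tan25.7° = 137.0 + 89.1 = 226.1 kN/m
FS = 226.1 / 131.7 = 1.716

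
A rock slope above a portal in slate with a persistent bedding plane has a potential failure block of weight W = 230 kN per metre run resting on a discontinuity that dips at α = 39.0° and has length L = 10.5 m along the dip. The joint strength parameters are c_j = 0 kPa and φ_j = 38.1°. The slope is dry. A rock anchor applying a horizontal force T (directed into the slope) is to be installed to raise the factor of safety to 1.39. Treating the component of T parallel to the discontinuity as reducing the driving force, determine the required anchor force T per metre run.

T = 39 kN/m

Resolving forces along and normal to the sliding plane, with the horizontal anchor force T adding T·sinα to the effective normal force and T·cosα acting up the plane against the driving force:
FS = [c_jL + (W cosα + T sinα) tanφ_j] / [W sinα − T cosα]
Without the anchor: N' = 178.7 kN/m, driving T_d = 144.7 kN/m, resisting R = 0·10.5 + 178.7·tan38.1° = 140.2 kN/m, FS = 0.97.
Setting FS = 1.39 and solving for T:
1.39·(144.7 − T cos39.0°) = 140.2 + T sin39.0°·tan38.1°
T·(sin39.0°·tan38.1° + 1.39·cos39.0°) = 1.39·144.7 − 140.2
T·(0.6293·0.7841 + 1.39·0.7771) = 201.2 − 140.2 = 61.0
T·1.5737 = 61.0
T = 38.8 kN/m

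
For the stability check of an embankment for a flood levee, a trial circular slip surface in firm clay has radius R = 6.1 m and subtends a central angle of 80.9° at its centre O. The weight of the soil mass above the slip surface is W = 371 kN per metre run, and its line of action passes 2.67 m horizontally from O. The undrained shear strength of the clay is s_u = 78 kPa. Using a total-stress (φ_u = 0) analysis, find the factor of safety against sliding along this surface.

Taking moments about the centre O, the resisting moment is provided by the undrained shear strength acting along the arc:
Arc length L_a = R·θ = 6.1·(80.9°·π/180) = 6.1·1.4120 = 8.61 m
M_R = s_u·L_a·R = 78·8.61·6.1 = 4098.1 kN·m/m
M_D = W·d = 371·2.67 = 990.6 kN·m/m
FS = M_R / M_D = 4098.1 / 990.6 = 4.137

FS = 4.14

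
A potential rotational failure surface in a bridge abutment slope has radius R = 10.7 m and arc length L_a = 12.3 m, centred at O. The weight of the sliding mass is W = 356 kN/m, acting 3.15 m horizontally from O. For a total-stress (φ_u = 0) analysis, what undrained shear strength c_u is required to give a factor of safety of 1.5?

c_u = 12.8 kPa

FS = c_u·L_a·R / (W·d), so c_u = FS·W·d / (L_a·R).
c_u = 1.5·356·3.15 / (12.30·10.7) = 1682.1 / 131.61 = 12.78 kPa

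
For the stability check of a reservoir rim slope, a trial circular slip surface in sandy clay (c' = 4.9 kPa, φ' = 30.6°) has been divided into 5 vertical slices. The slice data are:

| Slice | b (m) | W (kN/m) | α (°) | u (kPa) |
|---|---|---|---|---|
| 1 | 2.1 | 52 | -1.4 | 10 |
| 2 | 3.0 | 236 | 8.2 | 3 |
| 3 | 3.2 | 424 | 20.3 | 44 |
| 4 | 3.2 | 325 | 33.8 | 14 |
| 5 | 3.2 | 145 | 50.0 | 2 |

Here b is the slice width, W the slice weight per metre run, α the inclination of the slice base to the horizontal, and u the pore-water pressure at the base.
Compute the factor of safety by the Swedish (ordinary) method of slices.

Ordinary method of slices: FS = Σ[c'·Δl_i + (W_i cosα_i − u_i·Δl_i)·tanφ'] / Σ W_i sinα_i, with Δl_i = b_i / cosα_i.
Slice 1: Δl = 2.1/cos(-1.4°) = 2.101 m; N'_1 = 52·cos(-1.4°) − 10·2.101 = 31.0; c'Δl = 10.29; W sinα = -1.3
Slice 2: Δl = 3.0/cos8.2° = 3.031 m; N'_2 = 236·cos8.2° − 3·3.031 = 224.5; c'Δl = 14.85; W sinα = 33.7
Slice 3: Δl = 3.2/cos20.3° = 3.412 m; N'_3 = 424·cos20.3° − 44·3.412 = 247.5; c'Δl = 16.72; W sinα = 147.1
Slice 4: Δl = 3.2/cos33.8° = 3.851 m; N'_4 = 325·cos33.8° − 14·3.851 = 216.2; c'Δl = 18.87; W sinα = 180.8
Slice 5: Δl = 3.2/cos50.0° = 4.978 m; N'_5 = 145·cos50.0° − 2·4.978 = 83.2; c'Δl = 24.39; W sinα = 111.1
Σc'Δl = 85.1 kN/m; ΣN' = 802.4 kN/m; ΣW sinα = 471.4 kN/m
Resisting = 85.1 + 802.4·tan30.6° = 85.1 + 474.5 = 559.7 kN/m
FS = 559.7 / 471.4 = 1.187

FS = 1.19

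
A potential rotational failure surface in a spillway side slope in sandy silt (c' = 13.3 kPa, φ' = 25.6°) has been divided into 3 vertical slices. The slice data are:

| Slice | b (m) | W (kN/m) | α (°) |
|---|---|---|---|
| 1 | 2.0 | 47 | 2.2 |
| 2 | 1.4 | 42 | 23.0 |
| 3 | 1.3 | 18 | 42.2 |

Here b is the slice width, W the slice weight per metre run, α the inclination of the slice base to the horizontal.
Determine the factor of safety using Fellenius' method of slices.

FS = 3.88

Ordinary method of slices: FS = Σ[c'·Δl_i + (W_i cosα_i)·tanφ'] / Σ W_i sinα_i, with Δl_i = b_i / cosα_i.
Slice 1: Δl = 2.0/cos2.2° = 2.001 m; N'_1 = 47·cos2.2° = 47.0; c'Δl = 26.62; W sinα = 1.8
Slice 2: Δl = 1.4/cos23.0° = 1.521 m; N'_2 = 42·cos23.0° = 38.7; c'Δl = 20.23; W sinα = 16.4
Slice 3: Δl = 1.3/cos42.2° = 1.755 m; N'_3 = 18·cos42.2° = 13.3; c'Δl = 23.34; W sinα = 12.1
Σc'Δl = 70.2 kN/m; ΣN' = 99.0 kN/m; ΣW sinα = 30.3 kN/m
Resisting = 70.2 + 99.0·tan25.6° = 70.2 + 47.4 = 117.6 kN/m
FS = 117.6 / 30.3 = 3.880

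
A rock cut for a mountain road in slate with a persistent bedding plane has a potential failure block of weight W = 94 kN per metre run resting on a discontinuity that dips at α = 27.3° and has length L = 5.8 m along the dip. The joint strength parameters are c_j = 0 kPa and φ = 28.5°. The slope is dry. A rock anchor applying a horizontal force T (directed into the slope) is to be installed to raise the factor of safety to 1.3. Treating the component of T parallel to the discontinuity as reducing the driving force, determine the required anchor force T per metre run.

Resolving forces along and normal to the sliding plane, with the horizontal anchor force T adding T·sinα to the effective normal force and T·cosα acting up the plane against the driving force:
FS = [c_jL + (W cosα + T sinα) tanφ] / [W sinα − T cosα]
Without the anchor: N' = 83.5 kN/m, driving T_d = 43.1 kN/m, resisting R = 0·5.8 + 83.5·tan28.5° = 45.4 kN/m, FS = 1.05.
Setting FS = 1.3 and solving for T:
1.3·(43.1 − T cos27.3°) = 45.4 + T sin27.3°·tan28.5°
T·(sin27.3°·tan28.5° + 1.3·cos27.3°) = 1.3·43.1 − 45.4
T·(0.4586·0.5430 + 1.3·0.8886) = 56.0 − 45.4 = 10.7
T·1.4042 = 10.7
T = 7.6 kN/m

T = 8 kN/m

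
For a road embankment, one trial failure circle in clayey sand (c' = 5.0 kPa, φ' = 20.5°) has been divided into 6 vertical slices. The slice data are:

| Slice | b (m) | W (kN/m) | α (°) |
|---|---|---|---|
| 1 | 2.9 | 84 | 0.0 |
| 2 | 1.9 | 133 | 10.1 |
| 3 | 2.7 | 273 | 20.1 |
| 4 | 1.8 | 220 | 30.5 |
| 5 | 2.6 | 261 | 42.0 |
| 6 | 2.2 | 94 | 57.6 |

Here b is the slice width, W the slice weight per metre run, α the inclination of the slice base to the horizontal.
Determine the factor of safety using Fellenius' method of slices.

Ordinary method of slices: FS = Σ[c'·Δl_i + (W_i cosα_i)·tanφ'] / Σ W_i sinα_i, with Δl_i = b_i / cosα_i.
Slice 1: Δl = 2.9/cos0.0° = 2.900 m; N'_1 = 84·cos0.0° = 84.0; c'Δl = 14.50; W sinα = 0.0
Slice 2: Δl = 1.9/cos10.1° = 1.930 m; N'_2 = 133·cos10.1° = 130.9; c'Δl = 9.65; W sinα = 23.3
Slice 3: Δl = 2.7/cos20.1° = 2.875 m; N'_3 = 273·cos20.1° = 256.4; c'Δl = 14.38; W sinα = 93.8
Slice 4: Δl = 1.8/cos30.5° = 2.089 m; N'_4 = 220·cos30.5° = 189.6; c'Δl = 10.45; W sinα = 111.7
Slice 5: Δl = 2.6/cos42.0° = 3.499 m; N'_5 = 261·cos42.0° = 194.0; c'Δl = 17.49; W sinα = 174.6
Slice 6: Δl = 2.2/cos57.6° = 4.106 m; N'_6 = 94·cos57.6° = 50.4; c'Δl = 20.53; W sinα = 79.4
Σc'Δl = 87.0 kN/m; ΣN' = 905.2 kN/m; ΣW sinα = 482.8 kN/m
Resisting = 87.0 + 905.2·tan20.5° = 87.0 + 338.4 = 425.4 kN/m
FS = 425.4 / 482.8 = 0.881

FS = 0.88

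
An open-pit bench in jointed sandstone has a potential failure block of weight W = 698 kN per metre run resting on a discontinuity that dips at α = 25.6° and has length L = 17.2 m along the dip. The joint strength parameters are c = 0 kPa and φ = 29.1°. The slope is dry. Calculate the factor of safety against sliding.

Resolving the block weight along and normal to the plane and applying the Mohr–Coulomb strength on the joint:
N' = W cosα = 698·cos25.6° = 629.5 kN/m
Driving force T = W sinα = 698·sin25.6° = 301.6 kN/m
Resisting force R = c·L + N'·tanφ = 0·17.2 + 629.5·tan29.1° = 0.0 + 350.4 = 350.4 kN/m
FS = R / T = 350.4 / 301.6 = 1.162

FS = 1.16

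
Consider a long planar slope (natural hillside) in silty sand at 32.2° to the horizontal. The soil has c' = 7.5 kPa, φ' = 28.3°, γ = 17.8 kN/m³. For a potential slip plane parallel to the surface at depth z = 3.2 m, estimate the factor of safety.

FS = 1.15

For an infinite slope with a slip plane parallel to the surface (no pore pressure): FS = [c' + γz cos²β tanφ'] / [γz sinβ cosβ].
γz = 17.8·3.2 = 56.96 kN/m²
Numerator = 7.5 + 56.96·cos²32.2°·tan28.3° = 7.5 + 56.96·0.7160·0.5384 = 29.461 kPa
Denominator = 56.96·sin32.2°·cos32.2° = 56.96·0.5329·0.8462 = 25.684 kPa
FS = 29.461 / 25.684 = 1.147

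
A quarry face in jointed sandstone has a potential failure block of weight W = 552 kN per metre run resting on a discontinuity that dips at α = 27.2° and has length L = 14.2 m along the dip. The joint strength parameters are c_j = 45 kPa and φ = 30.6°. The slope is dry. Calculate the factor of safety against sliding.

Resolving the block weight along and normal to the plane and applying the Mohr–Coulomb strength on the joint:
N' = W cosα = 552·cos27.2° = 491.0 kN/m
Driving force T = W sinα = 552·sin27.2° = 252.3 kN/m
Resisting force R = c_j·L + N'·tanφ = 45·14.2 + 491.0·tan30.6° = 639.0 + 290.4 = 929.4 kN/m
FS = R / T = 929.4 / 252.3 = 3.683

FS = 3.68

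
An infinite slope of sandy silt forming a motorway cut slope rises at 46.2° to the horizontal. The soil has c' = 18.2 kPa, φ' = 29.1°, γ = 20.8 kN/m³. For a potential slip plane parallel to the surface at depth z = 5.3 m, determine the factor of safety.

FS = 0.86

For an infinite slope with a slip plane parallel to the surface (no pore pressure): FS = [c' + γz cos²β tanφ'] / [γz sinβ cosβ].
γz = 20.8·5.3 = 110.24 kN/m²
Numerator = 18.2 + 110.24·cos²46.2°·tan29.1° = 18.2 + 110.24·0.4791·0.5566 = 47.595 kPa
Denominator = 110.24·sin46.2°·cos46.2° = 110.24·0.7218·0.6921 = 55.072 kPa
FS = 47.595 / 55.072 = 0.864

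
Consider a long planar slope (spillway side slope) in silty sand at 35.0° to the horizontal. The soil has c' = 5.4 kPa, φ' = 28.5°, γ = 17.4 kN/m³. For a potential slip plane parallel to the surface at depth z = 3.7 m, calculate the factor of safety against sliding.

FS = 0.95

For an infinite slope with a slip plane parallel to the surface (no pore pressure): FS = [c' + γz cos²β tanφ'] / [γz sinβ cosβ].
γz = 17.4·3.7 = 64.38 kN/m²
Numerator = 5.4 + 64.38·cos²35.0°·tan28.5° = 5.4 + 64.38·0.6710·0.5430 = 28.855 kPa
Denominator = 64.38·sin35.0°·cos35.0° = 64.38·0.5736·0.8192 = 30.249 kPa
FS = 28.855 / 30.249 = 0.954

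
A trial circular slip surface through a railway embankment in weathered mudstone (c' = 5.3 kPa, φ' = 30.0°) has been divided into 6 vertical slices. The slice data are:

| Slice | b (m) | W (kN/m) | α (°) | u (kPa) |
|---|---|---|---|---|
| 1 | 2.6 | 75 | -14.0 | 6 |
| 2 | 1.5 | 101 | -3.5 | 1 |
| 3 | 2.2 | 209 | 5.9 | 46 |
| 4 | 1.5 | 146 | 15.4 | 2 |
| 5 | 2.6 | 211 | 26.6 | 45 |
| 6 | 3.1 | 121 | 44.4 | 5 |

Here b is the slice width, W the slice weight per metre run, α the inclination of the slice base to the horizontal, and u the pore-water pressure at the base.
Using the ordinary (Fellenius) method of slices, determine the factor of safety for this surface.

Ordinary method of slices: FS = Σ[c'·Δl_i + (W_i cosα_i − u_i·Δl_i)·tanφ'] / Σ W_i sinα_i, with Δl_i = b_i / cosα_i.
Slice 1: Δl = 2.6/cos(-14.0°) = 2.680 m; N'_1 = 75·cos(-14.0°) − 6·2.680 = 56.7; c'Δl = 14.20; W sinα = -18.1
Slice 2: Δl = 1.5/cos(-3.5°) = 1.503 m; N'_2 = 101·cos(-3.5°) − 1·1.503 = 99.3; c'Δl = 7.96; W sinα = -6.2
Slice 3: Δl = 2.2/cos5.9° = 2.212 m; N'_3 = 209·cos5.9° − 46·2.212 = 106.2; c'Δl = 11.72; W sinα = 21.5
Slice 4: Δl = 1.5/cos15.4° = 1.556 m; N'_4 = 146·cos15.4° − 2·1.556 = 137.6; c'Δl = 8.25; W sinα = 38.8
Slice 5: Δl = 2.6/cos26.6° = 2.908 m; N'_5 = 211·cos26.6° − 45·2.908 = 57.8; c'Δl = 15.41; W sinα = 94.5
Slice 6: Δl = 3.1/cos44.4° = 4.339 m; N'_6 = 121·cos44.4° − 5·4.339 = 64.8; c'Δl = 23.00; W sinα = 84.7
Σc'Δl = 80.5 kN/m; ΣN' = 522.4 kN/m; ΣW sinα = 215.1 kN/m
Resisting = 80.5 + 522.4·tan30.0° = 80.5 + 301.6 = 382.1 kN/m
FS = 382.1 / 215.1 = 1.777

FS = 1.78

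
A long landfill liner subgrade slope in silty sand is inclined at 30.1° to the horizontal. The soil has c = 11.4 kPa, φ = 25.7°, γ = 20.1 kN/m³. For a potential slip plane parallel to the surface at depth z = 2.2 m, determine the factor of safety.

For an infinite slope with a slip plane parallel to the surface (no pore pressure): FS = [c + γz cos²β tanφ] / [γz sinβ cosβ].
γz = 20.1·2.2 = 44.22 kN/m²
Numerator = 11.4 + 44.22·cos²30.1°·tan25.7° = 11.4 + 44.22·0.7485·0.4813 = 27.329 kPa
Denominator = 44.22·sin30.1°·cos30.1° = 44.22·0.5015·0.8652 = 19.186 kPa
FS = 27.329 / 19.186 = 1.424

FS = 1.42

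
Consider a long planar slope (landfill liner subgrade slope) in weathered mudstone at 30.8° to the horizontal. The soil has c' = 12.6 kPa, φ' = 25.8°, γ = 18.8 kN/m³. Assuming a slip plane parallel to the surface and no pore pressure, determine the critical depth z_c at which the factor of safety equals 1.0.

Setting FS = 1.00 in FS = [c' + γz cos²β tanφ'] / [γz sinβ cosβ] and solving for z:
z = c' / [γ cosβ (FS·sinβ − cosβ·tanφ')]
  = 12.6 / [18.8·cos30.8°·(1.00·sin30.8° − cos30.8°·tan25.8°)]
  = 12.6 / [18.8·0.8590·(1.00·0.5120 − 0.8590·0.4834)]
  = 12.6 / 1.5633 = 8.060 m

z_c = 8.06 m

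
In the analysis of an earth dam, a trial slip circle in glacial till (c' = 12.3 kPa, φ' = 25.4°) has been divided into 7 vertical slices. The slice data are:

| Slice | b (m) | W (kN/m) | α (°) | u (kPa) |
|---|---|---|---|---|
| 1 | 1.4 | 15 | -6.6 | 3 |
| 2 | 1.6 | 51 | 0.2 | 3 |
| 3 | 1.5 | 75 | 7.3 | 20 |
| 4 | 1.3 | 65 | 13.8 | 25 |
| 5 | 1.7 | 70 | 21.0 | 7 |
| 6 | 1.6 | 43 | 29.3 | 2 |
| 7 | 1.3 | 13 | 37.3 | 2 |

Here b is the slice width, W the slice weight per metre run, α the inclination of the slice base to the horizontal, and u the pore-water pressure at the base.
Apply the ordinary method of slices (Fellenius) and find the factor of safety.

Ordinary method of slices: FS = Σ[c'·Δl_i + (W_i cosα_i − u_i·Δl_i)·tanφ'] / Σ W_i sinα_i, with Δl_i = b_i / cosα_i.
Slice 1: Δl = 1.4/cos(-6.6°) = 1.409 m; N'_1 = 15·cos(-6.6°) − 3·1.409 = 10.7; c'Δl = 17.33; W sinα = -1.7
Slice 2: Δl = 1.6/cos0.2° = 1.600 m; N'_2 = 51·cos0.2° − 3·1.600 = 46.2; c'Δl = 19.68; W sinα = 0.2
Slice 3: Δl = 1.5/cos7.3° = 1.512 m; N'_3 = 75·cos7.3° − 20·1.512 = 44.1; c'Δl = 18.60; W sinα = 9.5
Slice 4: Δl = 1.3/cos13.8° = 1.339 m; N'_4 = 65·cos13.8° − 25·1.339 = 29.7; c'Δl = 16.47; W sinα = 15.5
Slice 5: Δl = 1.7/cos21.0° = 1.821 m; N'_5 = 70·cos21.0° − 7·1.821 = 52.6; c'Δl = 22.40; W sinα = 25.1
Slice 6: Δl = 1.6/cos29.3° = 1.835 m; N'_6 = 43·cos29.3° − 2·1.835 = 33.8; c'Δl = 22.57; W sinα = 21.0
Slice 7: Δl = 1.3/cos37.3° = 1.634 m; N'_7 = 13·cos37.3° − 2·1.634 = 7.1; c'Δl = 20.10; W sinα = 7.9
Σc'Δl = 137.1 kN/m; ΣN' = 224.2 kN/m; ΣW sinα = 77.5 kN/m
Resisting = 137.1 + 224.2·tan25.4° = 137.1 + 106.4 = 243.6 kN/m
FS = 243.6 / 77.5 = 3.143

FS = 3.14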